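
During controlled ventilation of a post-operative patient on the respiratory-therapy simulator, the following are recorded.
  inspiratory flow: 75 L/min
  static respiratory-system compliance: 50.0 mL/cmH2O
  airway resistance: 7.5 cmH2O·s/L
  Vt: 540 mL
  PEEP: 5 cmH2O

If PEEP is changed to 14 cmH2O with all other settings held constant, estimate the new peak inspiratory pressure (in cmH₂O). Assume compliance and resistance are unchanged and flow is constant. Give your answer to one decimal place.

Flow: 75 L/min ÷ 60 = 1.25 L/s.
PIP = Vt/C + R·V̇ + PEEP (constant-flow equation of motion).
Only the baseline term changes: ΔPIP = ΔPEEP = 14 − 5 = 9.0 cmH2O.
Original PIP = 540/50.0 + 7.5×1.25 + 5 = 25.175 cmH2O; new PIP = 25.175 + (9.0) = 34.175 cmH2O.

34.2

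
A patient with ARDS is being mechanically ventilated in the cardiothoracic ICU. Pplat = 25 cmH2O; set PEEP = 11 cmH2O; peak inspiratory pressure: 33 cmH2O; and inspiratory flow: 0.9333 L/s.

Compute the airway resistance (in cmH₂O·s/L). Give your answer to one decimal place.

8.6

Raw = (PIP − Pplat) / flow = (33 − 25) / 0.9333 = 8.0 / 0.9333 = 8.572 cmH2O·s/L.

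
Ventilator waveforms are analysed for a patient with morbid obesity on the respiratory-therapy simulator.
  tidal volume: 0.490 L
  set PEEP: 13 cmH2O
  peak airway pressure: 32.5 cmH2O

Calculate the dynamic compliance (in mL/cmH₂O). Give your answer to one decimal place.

25.1

Dynamic compliance = Vt / (PIP − PEEP) = 490 / (32.5 − 13) = 490 / 19.5 = 25.128 mL/cmH2O.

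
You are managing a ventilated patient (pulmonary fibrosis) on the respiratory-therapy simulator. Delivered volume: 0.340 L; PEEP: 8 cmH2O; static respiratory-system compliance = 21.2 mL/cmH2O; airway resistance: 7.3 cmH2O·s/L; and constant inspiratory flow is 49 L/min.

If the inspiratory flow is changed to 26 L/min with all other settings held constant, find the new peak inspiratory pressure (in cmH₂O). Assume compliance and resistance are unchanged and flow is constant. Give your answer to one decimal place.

Flow: 49 L/min ÷ 60 = 0.8167 L/s.
New flow: 26 L/min ÷ 60 = 0.4333 L/s.
PIP = Vt/C + R·V̇ + PEEP (constant-flow equation of motion).
Only the resistive term changes: ΔPIP = R × ΔV̇ = 7.3 × (0.4333 − 0.8167) = 7.3 × -0.3834 = -2.799 cmH2O.
Original PIP = 340/21.2 + 7.3×0.8167 + 8 = 30.0 cmH2O; new PIP = 30.0 + (-2.799) = 27.201 cmH2O.

27.2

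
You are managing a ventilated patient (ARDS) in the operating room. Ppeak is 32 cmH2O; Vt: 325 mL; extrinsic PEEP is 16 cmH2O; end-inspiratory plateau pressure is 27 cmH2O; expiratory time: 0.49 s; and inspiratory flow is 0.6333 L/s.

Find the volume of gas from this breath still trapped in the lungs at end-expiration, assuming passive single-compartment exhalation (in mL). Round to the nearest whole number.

R = (PIP − Pplat)/V̇ = (32 − 27) / 0.6333 = 5.0/0.6333 = 7.895 cmH2O·s/L.
C = Vt/(Pplat − PEEP) = 325.0 / (27 − 16) = 325.0/11.0 = 29.545 mL/cmH2O.
τ = R × C = 7.895 × 0.02955 L/cmH2O = 0.2333 s.
Fraction remaining = e^(−Te/τ) = e^(−0.49/0.2333) = 0.1224.
Trapped volume = 325.0 × 0.1224 = 39.78 mL.

40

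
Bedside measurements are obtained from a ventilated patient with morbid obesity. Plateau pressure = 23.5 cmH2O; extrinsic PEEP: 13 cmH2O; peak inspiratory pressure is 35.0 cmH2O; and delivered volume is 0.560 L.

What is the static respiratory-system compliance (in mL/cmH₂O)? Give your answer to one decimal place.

Cstat = Vt / (Pplat − PEEP) = 560 / (23.5 − 13) = 560 / 10.5 = 53.333 mL/cmH2O.

53.3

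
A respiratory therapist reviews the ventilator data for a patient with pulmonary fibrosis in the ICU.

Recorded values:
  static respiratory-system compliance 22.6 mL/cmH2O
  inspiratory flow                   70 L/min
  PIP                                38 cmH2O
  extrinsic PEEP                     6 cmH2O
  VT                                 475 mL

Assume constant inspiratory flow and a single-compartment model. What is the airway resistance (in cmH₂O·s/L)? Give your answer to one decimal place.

Flow: 70 L/min ÷ 60 = 1.1667 L/s.
Equation of motion (constant flow): PIP = Vt/C + R·V̇ + PEEP.
R·V̇ = PIP − Vt/C − PEEP = 38 − 475/22.6 − 6 = 38 − 21.018 − 6 = 10.982 cmH2O.
R = 10.982 / 1.1667 = 9.413 cmH2O·s/L.

9.4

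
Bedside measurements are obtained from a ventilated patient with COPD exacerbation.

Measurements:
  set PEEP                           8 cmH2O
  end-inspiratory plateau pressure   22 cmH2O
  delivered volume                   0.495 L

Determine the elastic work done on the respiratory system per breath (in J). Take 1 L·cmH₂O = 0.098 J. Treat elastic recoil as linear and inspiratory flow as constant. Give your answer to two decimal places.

0.34

Elastic work ≈ ½ × (Pplat − PEEP) × Vt = 0.5 × (22 − 8) × 0.495 L = 0.5 × 14.0 × 0.495 = 3.465 L·cmH2O.
× 0.098 J/(L·cmH2O) → 0.3396 J.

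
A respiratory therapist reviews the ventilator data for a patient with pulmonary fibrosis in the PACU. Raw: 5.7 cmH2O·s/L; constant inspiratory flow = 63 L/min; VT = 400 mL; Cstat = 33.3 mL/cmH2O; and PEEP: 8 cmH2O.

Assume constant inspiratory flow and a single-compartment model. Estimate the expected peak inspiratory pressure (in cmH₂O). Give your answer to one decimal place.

Flow: 63 L/min ÷ 60 = 1.05 L/s.
Equation of motion (constant flow): PIP = Vt/C + R·V̇ + PEEP.
PIP = 400/33.3 + 5.7×1.05 + 8 = 12.012 + 5.985 + 8 = 25.997 cmH2O.

26.0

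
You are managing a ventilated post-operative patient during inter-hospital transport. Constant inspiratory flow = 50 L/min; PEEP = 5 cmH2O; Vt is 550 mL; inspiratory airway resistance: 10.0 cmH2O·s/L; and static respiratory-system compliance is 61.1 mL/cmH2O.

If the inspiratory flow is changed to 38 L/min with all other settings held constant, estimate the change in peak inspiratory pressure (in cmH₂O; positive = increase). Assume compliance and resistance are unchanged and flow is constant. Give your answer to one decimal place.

-2.0

Flow: 50 L/min ÷ 60 = 0.8333 L/s.
New flow: 38 L/min ÷ 60 = 0.6333 L/s.
PIP = Vt/C + R·V̇ + PEEP (constant-flow equation of motion).
Only the resistive term changes: ΔPIP = R × ΔV̇ = 10.0 × (0.6333 − 0.8333) = 10.0 × -0.2 = -2.0 cmH2O.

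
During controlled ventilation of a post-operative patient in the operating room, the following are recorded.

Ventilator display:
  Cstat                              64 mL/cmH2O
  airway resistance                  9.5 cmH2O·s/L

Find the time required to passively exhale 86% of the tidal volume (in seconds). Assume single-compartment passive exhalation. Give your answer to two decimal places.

1.20

τ = R × C = 9.5 × 64 mL/cmH2O = 9.5 × 0.064 L/cmH2O = 0.608 s.
Exhaled fraction f = 1 − e^(−t/τ) → t = −τ·ln(1 − f) = −0.608·ln(0.14) = 1.195 s.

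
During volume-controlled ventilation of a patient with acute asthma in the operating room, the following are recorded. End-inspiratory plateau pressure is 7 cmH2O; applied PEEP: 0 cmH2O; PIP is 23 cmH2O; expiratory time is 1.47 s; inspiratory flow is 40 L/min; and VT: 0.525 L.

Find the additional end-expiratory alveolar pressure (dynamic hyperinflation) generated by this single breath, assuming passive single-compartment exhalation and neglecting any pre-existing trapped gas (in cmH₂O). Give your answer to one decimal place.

Flow: 40 L/min ÷ 60 = 0.6667 L/s.
R = (PIP − Pplat)/V̇ = (23 − 7) / 0.6667 = 16.0/0.6667 = 23.999 cmH2O·s/L.
C = Vt/(Pplat − PEEP) = 525.0 / (7 − 0) = 525.0/7.0 = 75.0 mL/cmH2O.
τ = R × C = 23.999 × 0.075 L/cmH2O = 1.8 s.
Fraction remaining = e^(−Te/τ) = e^(−1.47/1.8) = 0.4419; trapped volume = 525.0 × 0.4419 = 232.0 mL.
Additional alveolar pressure from trapping ≈ V_trapped / C = 232.0 / 75.0 = 3.093 cmH2O.

3.1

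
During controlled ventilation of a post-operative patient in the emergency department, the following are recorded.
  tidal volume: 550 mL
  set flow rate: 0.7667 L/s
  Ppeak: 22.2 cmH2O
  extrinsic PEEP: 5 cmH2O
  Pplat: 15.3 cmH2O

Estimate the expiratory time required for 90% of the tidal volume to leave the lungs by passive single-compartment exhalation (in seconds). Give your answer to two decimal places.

R = (PIP − Pplat)/V̇ = (22.2 − 15.3) / 0.7667 = 6.9/0.7667 = 9.0 cmH2O·s/L.
C = Vt/(Pplat − PEEP) = 550.0 / (15.3 − 5) = 550.0/10.3 = 53.398 mL/cmH2O.
τ = R × C = 9.0 × 0.0534 L/cmH2O = 0.4806 s.
t = −τ·ln(1 − 0.90) = −0.4806·ln(0.1) = 1.107 s.

1.11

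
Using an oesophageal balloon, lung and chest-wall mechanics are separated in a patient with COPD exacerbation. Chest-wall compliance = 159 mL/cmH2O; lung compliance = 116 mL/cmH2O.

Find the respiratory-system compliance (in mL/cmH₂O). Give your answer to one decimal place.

67.1

Lung and chest wall are elastances in series: 1/Crs = 1/CL + 1/Ccw.
1/Crs = 1/116 + 1/159 = 0.01491.
Crs = 67.069 mL/cmH2O.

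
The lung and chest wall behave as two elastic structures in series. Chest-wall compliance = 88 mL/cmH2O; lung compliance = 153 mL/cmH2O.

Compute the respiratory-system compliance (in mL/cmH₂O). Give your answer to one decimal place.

Lung and chest wall are elastances in series: 1/Crs = 1/CL + 1/Ccw.
1/Crs = 1/153 + 1/88 = 0.0179.
Crs = 55.866 mL/cmH2O.

55.9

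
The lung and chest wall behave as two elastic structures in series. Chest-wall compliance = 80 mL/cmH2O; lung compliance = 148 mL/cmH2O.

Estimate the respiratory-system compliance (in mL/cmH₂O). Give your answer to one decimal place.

Lung and chest wall are elastances in series: 1/Crs = 1/CL + 1/Ccw.
1/Crs = 1/148 + 1/80 = 0.01926.
Crs = 51.921 mL/cmH2O.

51.9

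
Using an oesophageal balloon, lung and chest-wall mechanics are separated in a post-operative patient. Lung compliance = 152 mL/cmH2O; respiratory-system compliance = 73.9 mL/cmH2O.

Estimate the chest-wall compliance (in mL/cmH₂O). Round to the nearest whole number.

144

1/Ccw = 1/Crs − 1/CL.
1/Ccw = 1/73.9 − 1/152 = 0.006953.
Ccw = 143.82 mL/cmH2O.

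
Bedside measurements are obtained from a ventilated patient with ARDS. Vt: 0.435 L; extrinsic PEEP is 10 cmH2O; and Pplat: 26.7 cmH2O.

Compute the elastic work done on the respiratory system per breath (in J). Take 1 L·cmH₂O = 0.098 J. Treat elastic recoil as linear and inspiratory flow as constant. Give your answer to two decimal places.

0.36

Elastic work ≈ ½ × (Pplat − PEEP) × Vt = 0.5 × (26.7 − 10) × 0.435 L = 0.5 × 16.7 × 0.435 = 3.632 L·cmH2O.
× 0.098 J/(L·cmH2O) → 0.3559 J.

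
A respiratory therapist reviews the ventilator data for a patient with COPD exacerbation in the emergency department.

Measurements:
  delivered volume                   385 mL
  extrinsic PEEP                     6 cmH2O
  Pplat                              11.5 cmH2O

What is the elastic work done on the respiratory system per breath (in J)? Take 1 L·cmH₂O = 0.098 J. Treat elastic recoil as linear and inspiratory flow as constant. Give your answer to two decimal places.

0.10

Elastic work ≈ ½ × (Pplat − PEEP) × Vt = 0.5 × (11.5 − 6) × 0.385 L = 0.5 × 5.5 × 0.385 = 1.059 L·cmH2O.
× 0.098 J/(L·cmH2O) → 0.1038 J.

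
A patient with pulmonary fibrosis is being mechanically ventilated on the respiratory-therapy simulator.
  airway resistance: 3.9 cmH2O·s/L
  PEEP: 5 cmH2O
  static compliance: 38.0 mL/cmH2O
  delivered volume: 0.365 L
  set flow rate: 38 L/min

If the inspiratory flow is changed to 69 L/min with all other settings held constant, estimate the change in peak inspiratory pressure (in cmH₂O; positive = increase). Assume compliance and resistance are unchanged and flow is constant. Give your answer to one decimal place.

2.0

Flow: 38 L/min ÷ 60 = 0.6333 L/s.
New flow: 69 L/min ÷ 60 = 1.15 L/s.
PIP = Vt/C + R·V̇ + PEEP (constant-flow equation of motion).
Only the resistive term changes: ΔPIP = R × ΔV̇ = 3.9 × (1.15 − 0.6333) = 3.9 × 0.5167 = 2.015 cmH2O.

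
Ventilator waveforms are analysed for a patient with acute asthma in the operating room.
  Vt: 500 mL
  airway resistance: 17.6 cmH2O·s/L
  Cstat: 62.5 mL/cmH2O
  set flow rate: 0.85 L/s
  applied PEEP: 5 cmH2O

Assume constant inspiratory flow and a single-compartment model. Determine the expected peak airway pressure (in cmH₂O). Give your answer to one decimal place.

Equation of motion (constant flow): PIP = Vt/C + R·V̇ + PEEP.
PIP = 500/62.5 + 17.6×0.85 + 5 = 8.0 + 14.96 + 5 = 27.96 cmH2O.

28.0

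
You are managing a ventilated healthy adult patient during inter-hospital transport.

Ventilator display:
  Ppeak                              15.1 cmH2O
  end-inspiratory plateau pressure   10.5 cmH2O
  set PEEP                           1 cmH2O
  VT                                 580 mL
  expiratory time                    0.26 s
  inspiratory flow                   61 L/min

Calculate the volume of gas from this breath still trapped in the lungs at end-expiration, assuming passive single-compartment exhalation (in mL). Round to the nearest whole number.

226

Flow: 61 L/min ÷ 60 = 1.0167 L/s.
R = (PIP − Pplat)/V̇ = (15.1 − 10.5) / 1.0167 = 4.6/1.0167 = 4.524 cmH2O·s/L.
C = Vt/(Pplat − PEEP) = 580.0 / (10.5 − 1) = 580.0/9.5 = 61.053 mL/cmH2O.
τ = R × C = 4.524 × 0.06105 L/cmH2O = 0.2762 s.
Fraction remaining = e^(−Te/τ) = e^(−0.26/0.2762) = 0.3901.
Trapped volume = 580.0 × 0.3901 = 226.26 mL.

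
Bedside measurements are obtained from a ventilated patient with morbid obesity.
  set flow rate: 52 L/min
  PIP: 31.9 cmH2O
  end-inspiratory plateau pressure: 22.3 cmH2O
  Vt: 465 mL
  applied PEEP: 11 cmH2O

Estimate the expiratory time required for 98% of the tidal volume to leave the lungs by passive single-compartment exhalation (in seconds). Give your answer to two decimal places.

Flow: 52 L/min ÷ 60 = 0.8667 L/s.
R = (PIP − Pplat)/V̇ = (31.9 − 22.3) / 0.8667 = 9.6/0.8667 = 11.076 cmH2O·s/L.
C = Vt/(Pplat − PEEP) = 465.0 / (22.3 − 11) = 465.0/11.3 = 41.15 mL/cmH2O.
τ = R × C = 11.076 × 0.04115 L/cmH2O = 0.4558 s.
t = −τ·ln(1 − 0.98) = −0.4558·ln(0.02) = 1.783 s.

1.78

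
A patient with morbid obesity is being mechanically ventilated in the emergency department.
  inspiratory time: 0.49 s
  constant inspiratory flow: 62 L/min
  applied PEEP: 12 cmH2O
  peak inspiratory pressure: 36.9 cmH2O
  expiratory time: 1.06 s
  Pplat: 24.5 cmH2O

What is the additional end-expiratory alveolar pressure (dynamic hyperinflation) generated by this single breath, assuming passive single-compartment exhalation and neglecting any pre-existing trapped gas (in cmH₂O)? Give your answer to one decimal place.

1.4

Flow: 62 L/min ÷ 60 = 1.0333 L/s.
Vt = flow × Ti = 1.0333 L/s × 0.49 s × 1000 mL/L = 506.32 mL.
R = (PIP − Pplat)/V̇ = (36.9 − 24.5) / 1.0333 = 12.4/1.0333 = 12.0 cmH2O·s/L.
C = Vt/(Pplat − PEEP) = 506.32 / (24.5 − 12) = 506.32/12.5 = 40.506 mL/cmH2O.
τ = R × C = 12.0 × 0.04051 L/cmH2O = 0.4861 s.
Fraction remaining = e^(−Te/τ) = e^(−1.06/0.4861) = 0.113; trapped volume = 506.32 × 0.113 = 57.214 mL.
Additional alveolar pressure from trapping ≈ V_trapped / C = 57.214 / 40.506 = 1.412 cmH2O.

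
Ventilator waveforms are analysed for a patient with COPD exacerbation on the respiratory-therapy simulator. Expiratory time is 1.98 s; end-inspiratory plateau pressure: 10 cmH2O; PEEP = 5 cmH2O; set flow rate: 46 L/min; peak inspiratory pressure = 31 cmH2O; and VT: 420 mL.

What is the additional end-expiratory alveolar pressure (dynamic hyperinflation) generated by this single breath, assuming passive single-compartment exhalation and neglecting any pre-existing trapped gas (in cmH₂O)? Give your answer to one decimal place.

2.1

Flow: 46 L/min ÷ 60 = 0.7667 L/s.
R = (PIP − Pplat)/V̇ = (31 − 10) / 0.7667 = 21.0/0.7667 = 27.39 cmH2O·s/L.
C = Vt/(Pplat − PEEP) = 420.0 / (10 − 5) = 420.0/5.0 = 84.0 mL/cmH2O.
τ = R × C = 27.39 × 0.084 L/cmH2O = 2.301 s.
Fraction remaining = e^(−Te/τ) = e^(−1.98/2.301) = 0.423; trapped volume = 420.0 × 0.423 = 177.66 mL.
Additional alveolar pressure from trapping ≈ V_trapped / C = 177.66 / 84.0 = 2.115 cmH2O.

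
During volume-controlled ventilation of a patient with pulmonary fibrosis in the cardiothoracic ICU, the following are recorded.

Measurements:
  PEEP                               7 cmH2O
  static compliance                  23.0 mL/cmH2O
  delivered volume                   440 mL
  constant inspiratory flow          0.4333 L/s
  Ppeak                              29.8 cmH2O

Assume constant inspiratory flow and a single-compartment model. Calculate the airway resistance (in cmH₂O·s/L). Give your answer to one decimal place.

Equation of motion (constant flow): PIP = Vt/C + R·V̇ + PEEP.
R·V̇ = PIP − Vt/C − PEEP = 29.8 − 440/23.0 − 7 = 29.8 − 19.13 − 7 = 3.67 cmH2O.
R = 3.67 / 0.4333 = 8.47 cmH2O·s/L.

8.5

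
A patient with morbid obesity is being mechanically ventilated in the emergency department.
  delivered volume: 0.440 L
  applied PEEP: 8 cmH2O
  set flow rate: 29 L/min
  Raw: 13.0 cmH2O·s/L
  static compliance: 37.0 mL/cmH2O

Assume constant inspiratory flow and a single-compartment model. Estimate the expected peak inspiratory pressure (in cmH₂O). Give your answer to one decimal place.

26.2

Flow: 29 L/min ÷ 60 = 0.4833 L/s.
Equation of motion (constant flow): PIP = Vt/C + R·V̇ + PEEP.
PIP = 440/37.0 + 13.0×0.4833 + 8 = 11.892 + 6.283 + 8 = 26.175 cmH2O.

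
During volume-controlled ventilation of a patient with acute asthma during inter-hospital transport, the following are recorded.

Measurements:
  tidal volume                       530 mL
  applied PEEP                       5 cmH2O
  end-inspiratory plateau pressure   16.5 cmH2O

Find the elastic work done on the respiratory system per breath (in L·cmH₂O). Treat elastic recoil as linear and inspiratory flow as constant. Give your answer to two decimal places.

Elastic work ≈ ½ × (Pplat − PEEP) × Vt = 0.5 × (16.5 − 5) × 0.530 L = 0.5 × 11.5 × 0.530 = 3.048 L·cmH2O.

3.05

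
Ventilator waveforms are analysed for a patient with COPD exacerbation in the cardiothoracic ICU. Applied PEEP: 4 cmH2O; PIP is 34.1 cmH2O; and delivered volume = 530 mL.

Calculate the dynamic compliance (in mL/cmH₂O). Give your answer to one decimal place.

Dynamic compliance = Vt / (PIP − PEEP) = 530 / (34.1 − 4) = 530 / 30.1 = 17.608 mL/cmH2O.

17.6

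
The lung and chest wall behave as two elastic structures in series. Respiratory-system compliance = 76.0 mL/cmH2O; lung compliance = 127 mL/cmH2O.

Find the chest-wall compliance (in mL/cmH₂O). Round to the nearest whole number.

1/Ccw = 1/Crs − 1/CL.
1/Ccw = 1/76.0 − 1/127 = 0.005284.
Ccw = 189.25 mL/cmH2O.

189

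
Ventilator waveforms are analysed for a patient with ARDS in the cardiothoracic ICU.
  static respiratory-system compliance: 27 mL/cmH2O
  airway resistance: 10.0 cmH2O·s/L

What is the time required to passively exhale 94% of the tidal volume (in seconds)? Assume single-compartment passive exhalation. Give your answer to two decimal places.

0.76

τ = R × C = 10.0 × 27 mL/cmH2O = 10.0 × 0.027 L/cmH2O = 0.27 s.
Exhaled fraction f = 1 − e^(−t/τ) → t = −τ·ln(1 − f) = −0.27·ln(0.06) = 0.7596 s.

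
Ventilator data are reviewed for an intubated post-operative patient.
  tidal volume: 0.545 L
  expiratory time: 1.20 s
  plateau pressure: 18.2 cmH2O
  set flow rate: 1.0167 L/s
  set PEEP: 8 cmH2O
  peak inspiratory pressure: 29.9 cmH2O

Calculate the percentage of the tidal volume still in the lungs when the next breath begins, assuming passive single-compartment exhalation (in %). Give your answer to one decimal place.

R = (PIP − Pplat)/V̇ = (29.9 − 18.2) / 1.0167 = 11.7/1.0167 = 11.508 cmH2O·s/L.
C = Vt/(Pplat − PEEP) = 545.0 / (18.2 − 8) = 545.0/10.2 = 53.431 mL/cmH2O.
τ = R × C = 11.508 × 0.05343 L/cmH2O = 0.6149 s.
Fraction remaining at end-expiration = e^(−Te/τ) = e^(−1.20/0.6149) = 0.1421 → 14.21%.

14.2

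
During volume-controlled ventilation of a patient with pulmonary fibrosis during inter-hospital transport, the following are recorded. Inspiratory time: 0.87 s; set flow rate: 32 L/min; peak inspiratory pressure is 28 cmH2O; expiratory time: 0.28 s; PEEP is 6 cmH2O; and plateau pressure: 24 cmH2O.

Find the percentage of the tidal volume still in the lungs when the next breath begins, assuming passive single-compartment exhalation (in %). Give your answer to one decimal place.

23.5

Flow: 32 L/min ÷ 60 = 0.5333 L/s.
Vt = flow × Ti = 0.5333 L/s × 0.87 s × 1000 mL/L = 463.97 mL.
R = (PIP − Pplat)/V̇ = (28 − 24) / 0.5333 = 4.0/0.5333 = 7.5 cmH2O·s/L.
C = Vt/(Pplat − PEEP) = 463.97 / (24 − 6) = 463.97/18.0 = 25.776 mL/cmH2O.
τ = R × C = 7.5 × 0.02578 L/cmH2O = 0.1934 s.
Fraction remaining at end-expiration = e^(−Te/τ) = e^(−0.28/0.1934) = 0.2351 → 23.51%.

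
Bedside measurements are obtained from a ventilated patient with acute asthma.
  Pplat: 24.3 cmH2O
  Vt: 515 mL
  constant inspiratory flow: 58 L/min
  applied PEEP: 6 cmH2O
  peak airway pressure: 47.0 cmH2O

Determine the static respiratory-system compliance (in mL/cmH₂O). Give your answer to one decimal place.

28.1

Cstat = Vt / (Pplat − PEEP) = 515 / (24.3 − 6) = 515 / 18.3 = 28.142 mL/cmH2O.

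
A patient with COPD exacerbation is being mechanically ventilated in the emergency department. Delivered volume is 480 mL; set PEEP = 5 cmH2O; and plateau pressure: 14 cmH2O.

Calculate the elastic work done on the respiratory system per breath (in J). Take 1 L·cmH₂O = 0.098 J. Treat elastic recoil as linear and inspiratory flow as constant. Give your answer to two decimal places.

Elastic work ≈ ½ × (Pplat − PEEP) × Vt = 0.5 × (14 − 5) × 0.480 L = 0.5 × 9.0 × 0.480 = 2.16 L·cmH2O.
× 0.098 J/(L·cmH2O) → 0.2117 J.

0.21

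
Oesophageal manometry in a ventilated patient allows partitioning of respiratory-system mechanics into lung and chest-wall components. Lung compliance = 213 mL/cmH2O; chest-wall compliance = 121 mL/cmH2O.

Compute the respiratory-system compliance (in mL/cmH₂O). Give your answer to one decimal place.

77.2

Lung and chest wall are elastances in series: 1/Crs = 1/CL + 1/Ccw.
1/Crs = 1/213 + 1/121 = 0.01296.
Crs = 77.16 mL/cmH2O.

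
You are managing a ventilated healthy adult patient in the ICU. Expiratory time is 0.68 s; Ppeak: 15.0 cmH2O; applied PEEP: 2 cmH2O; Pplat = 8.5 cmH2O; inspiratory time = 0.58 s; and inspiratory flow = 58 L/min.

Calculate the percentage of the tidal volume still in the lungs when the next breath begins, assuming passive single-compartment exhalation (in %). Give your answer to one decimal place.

Flow: 58 L/min ÷ 60 = 0.9667 L/s.
Vt = flow × Ti = 0.9667 L/s × 0.58 s × 1000 mL/L = 560.69 mL.
R = (PIP − Pplat)/V̇ = (15.0 − 8.5) / 0.9667 = 6.5/0.9667 = 6.724 cmH2O·s/L.
C = Vt/(Pplat − PEEP) = 560.69 / (8.5 − 2) = 560.69/6.5 = 86.26 mL/cmH2O.
τ = R × C = 6.724 × 0.08626 L/cmH2O = 0.58 s.
Fraction remaining at end-expiration = e^(−Te/τ) = e^(−0.68/0.58) = 0.3096 → 30.96%.

31.0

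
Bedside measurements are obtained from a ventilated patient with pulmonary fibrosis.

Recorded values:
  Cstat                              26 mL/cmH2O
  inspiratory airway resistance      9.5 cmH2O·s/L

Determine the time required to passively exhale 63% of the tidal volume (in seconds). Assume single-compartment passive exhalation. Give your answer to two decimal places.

τ = R × C = 9.5 × 26 mL/cmH2O = 9.5 × 0.026 L/cmH2O = 0.247 s.
Exhaled fraction f = 1 − e^(−t/τ) → t = −τ·ln(1 − f) = −0.247·ln(0.37) = 0.2456 s.

0.25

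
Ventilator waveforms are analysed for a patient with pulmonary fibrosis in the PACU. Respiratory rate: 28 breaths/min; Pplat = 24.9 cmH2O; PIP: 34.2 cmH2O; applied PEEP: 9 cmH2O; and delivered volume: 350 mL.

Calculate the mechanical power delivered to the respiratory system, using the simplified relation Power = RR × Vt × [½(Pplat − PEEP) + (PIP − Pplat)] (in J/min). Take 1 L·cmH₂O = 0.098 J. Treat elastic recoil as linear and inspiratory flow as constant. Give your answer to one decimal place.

Per-breath work = Vt × [½(Pplat−PEEP) + (PIP−Pplat)] = 0.350 × [0.5×15.9 + 9.3] = 0.350 × 17.25 = 6.038 L·cmH2O.
Power = 28 × 6.038 = 169.06 L·cmH2O/min.
× 0.098 J/(L·cmH2O) → 16.568 J/min.

16.6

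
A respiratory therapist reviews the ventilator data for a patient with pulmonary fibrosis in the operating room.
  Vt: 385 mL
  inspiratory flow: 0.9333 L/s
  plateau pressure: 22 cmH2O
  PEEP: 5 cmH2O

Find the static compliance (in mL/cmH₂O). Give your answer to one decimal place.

Cstat = Vt / (Pplat − PEEP) = 385 / (22 − 5) = 385 / 17.0 = 22.647 mL/cmH2O.

22.6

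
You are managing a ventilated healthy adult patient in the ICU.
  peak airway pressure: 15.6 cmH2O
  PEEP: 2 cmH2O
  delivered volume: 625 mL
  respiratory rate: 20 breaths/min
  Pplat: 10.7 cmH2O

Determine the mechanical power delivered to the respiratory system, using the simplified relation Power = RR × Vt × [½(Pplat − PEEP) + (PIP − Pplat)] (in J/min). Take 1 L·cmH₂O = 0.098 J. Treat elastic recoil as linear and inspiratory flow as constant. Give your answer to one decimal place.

11.3

Per-breath work = Vt × [½(Pplat−PEEP) + (PIP−Pplat)] = 0.625 × [0.5×8.7 + 4.9] = 0.625 × 9.25 = 5.781 L·cmH2O.
Power = 20 × 5.781 = 115.62 L·cmH2O/min.
× 0.098 J/(L·cmH2O) → 11.331 J/min.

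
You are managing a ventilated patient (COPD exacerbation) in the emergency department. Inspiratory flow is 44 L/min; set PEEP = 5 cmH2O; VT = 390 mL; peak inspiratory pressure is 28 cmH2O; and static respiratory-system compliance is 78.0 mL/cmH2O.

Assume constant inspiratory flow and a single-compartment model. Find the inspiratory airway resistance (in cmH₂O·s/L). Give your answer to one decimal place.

24.5

Flow: 44 L/min ÷ 60 = 0.7333 L/s.
Equation of motion (constant flow): PIP = Vt/C + R·V̇ + PEEP.
R·V̇ = PIP − Vt/C − PEEP = 28 − 390/78.0 − 5 = 28 − 5.0 − 5 = 18.0 cmH2O.
R = 18.0 / 0.7333 = 24.547 cmH2O·s/L.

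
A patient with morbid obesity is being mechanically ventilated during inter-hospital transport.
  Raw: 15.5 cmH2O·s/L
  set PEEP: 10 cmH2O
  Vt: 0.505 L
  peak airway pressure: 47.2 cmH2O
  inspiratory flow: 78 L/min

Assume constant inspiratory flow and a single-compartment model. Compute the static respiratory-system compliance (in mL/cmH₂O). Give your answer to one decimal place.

Flow: 78 L/min ÷ 60 = 1.3 L/s.
Equation of motion (constant flow): PIP = Vt/C + R·V̇ + PEEP.
Vt/C = PIP − R·V̇ − PEEP = 47.2 − 15.5×1.3 − 10 = 47.2 − 20.15 − 10 = 17.05 cmH2O.
C = Vt / 17.05 = 505 / 17.05 = 29.619 mL/cmH2O.

29.6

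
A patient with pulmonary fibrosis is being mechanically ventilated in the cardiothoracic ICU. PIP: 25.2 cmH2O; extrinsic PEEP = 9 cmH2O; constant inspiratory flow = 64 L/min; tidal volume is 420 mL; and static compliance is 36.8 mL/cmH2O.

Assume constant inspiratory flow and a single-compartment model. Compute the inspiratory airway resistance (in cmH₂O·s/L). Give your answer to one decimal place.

Flow: 64 L/min ÷ 60 = 1.0667 L/s.
Equation of motion (constant flow): PIP = Vt/C + R·V̇ + PEEP.
R·V̇ = PIP − Vt/C − PEEP = 25.2 − 420/36.8 − 9 = 25.2 − 11.413 − 9 = 4.787 cmH2O.
R = 4.787 / 1.0667 = 4.488 cmH2O·s/L.

4.5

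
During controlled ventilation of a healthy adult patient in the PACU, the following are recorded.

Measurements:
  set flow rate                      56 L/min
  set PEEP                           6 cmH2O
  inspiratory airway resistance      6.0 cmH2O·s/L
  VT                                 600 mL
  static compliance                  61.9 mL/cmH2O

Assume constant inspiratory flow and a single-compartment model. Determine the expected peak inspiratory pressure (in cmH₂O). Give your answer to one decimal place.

21.3

Flow: 56 L/min ÷ 60 = 0.9333 L/s.
Equation of motion (constant flow): PIP = Vt/C + R·V̇ + PEEP.
PIP = 600/61.9 + 6.0×0.9333 + 6 = 9.693 + 5.6 + 6 = 21.293 cmH2O.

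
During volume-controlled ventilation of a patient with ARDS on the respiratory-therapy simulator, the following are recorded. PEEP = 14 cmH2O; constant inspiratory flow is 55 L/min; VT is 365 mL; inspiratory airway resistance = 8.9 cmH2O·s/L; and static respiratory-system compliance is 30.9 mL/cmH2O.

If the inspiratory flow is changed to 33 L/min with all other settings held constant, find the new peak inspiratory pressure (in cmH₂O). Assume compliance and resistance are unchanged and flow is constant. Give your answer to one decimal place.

30.7

Flow: 55 L/min ÷ 60 = 0.9167 L/s.
New flow: 33 L/min ÷ 60 = 0.55 L/s.
PIP = Vt/C + R·V̇ + PEEP (constant-flow equation of motion).
Only the resistive term changes: ΔPIP = R × ΔV̇ = 8.9 × (0.55 − 0.9167) = 8.9 × -0.3667 = -3.264 cmH2O.
Original PIP = 365/30.9 + 8.9×0.9167 + 14 = 33.971 cmH2O; new PIP = 33.971 + (-3.264) = 30.707 cmH2O.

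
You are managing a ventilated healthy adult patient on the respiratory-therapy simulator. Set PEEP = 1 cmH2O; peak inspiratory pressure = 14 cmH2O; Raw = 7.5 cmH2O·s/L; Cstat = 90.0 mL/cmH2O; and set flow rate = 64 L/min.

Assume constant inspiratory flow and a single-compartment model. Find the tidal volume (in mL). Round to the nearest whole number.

450

Flow: 64 L/min ÷ 60 = 1.0667 L/s.
Equation of motion (constant flow): PIP = Vt/C + R·V̇ + PEEP.
Vt/C = PIP − R·V̇ − PEEP = 14 − 8.0 − 1 = 5.0 cmH2O.
Vt = C × 5.0 = 90.0 × 5.0 = 450.0 mL.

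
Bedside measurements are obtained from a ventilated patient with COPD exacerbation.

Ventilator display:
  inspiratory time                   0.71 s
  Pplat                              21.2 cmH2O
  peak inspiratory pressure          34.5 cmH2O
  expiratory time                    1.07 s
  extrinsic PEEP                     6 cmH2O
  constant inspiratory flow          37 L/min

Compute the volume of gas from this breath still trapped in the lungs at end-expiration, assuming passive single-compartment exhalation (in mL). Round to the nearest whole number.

Flow: 37 L/min ÷ 60 = 0.6167 L/s.
Vt = flow × Ti = 0.6167 L/s × 0.71 s × 1000 mL/L = 437.86 mL.
R = (PIP − Pplat)/V̇ = (34.5 − 21.2) / 0.6167 = 13.3/0.6167 = 21.566 cmH2O·s/L.
C = Vt/(Pplat − PEEP) = 437.86 / (21.2 − 6) = 437.86/15.2 = 28.807 mL/cmH2O.
τ = R × C = 21.566 × 0.02881 L/cmH2O = 0.6213 s.
Fraction remaining = e^(−Te/τ) = e^(−1.07/0.6213) = 0.1787.
Trapped volume = 437.86 × 0.1787 = 78.246 mL.

78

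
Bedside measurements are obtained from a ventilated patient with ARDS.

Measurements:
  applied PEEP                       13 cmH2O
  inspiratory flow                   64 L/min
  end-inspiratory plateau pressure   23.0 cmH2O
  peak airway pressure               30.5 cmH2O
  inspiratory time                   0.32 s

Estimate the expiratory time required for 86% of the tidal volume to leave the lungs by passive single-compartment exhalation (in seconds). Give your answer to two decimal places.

Flow: 64 L/min ÷ 60 = 1.0667 L/s.
Vt = flow × Ti = 1.0667 L/s × 0.32 s × 1000 mL/L = 341.34 mL.
R = (PIP − Pplat)/V̇ = (30.5 − 23.0) / 1.0667 = 7.5/1.0667 = 7.031 cmH2O·s/L.
C = Vt/(Pplat − PEEP) = 341.34 / (23.0 − 13) = 341.34/10.0 = 34.134 mL/cmH2O.
τ = R × C = 7.031 × 0.03413 L/cmH2O = 0.24 s.
t = −τ·ln(1 − 0.86) = −0.24·ln(0.14) = 0.4719 s.

0.47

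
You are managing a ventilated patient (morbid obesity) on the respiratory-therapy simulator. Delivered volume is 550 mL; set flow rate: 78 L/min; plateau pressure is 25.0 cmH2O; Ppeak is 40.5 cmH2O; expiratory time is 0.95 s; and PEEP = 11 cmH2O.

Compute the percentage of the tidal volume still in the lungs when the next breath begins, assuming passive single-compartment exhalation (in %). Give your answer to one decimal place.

Flow: 78 L/min ÷ 60 = 1.3 L/s.
R = (PIP − Pplat)/V̇ = (40.5 − 25.0) / 1.3 = 15.5/1.3 = 11.923 cmH2O·s/L.
C = Vt/(Pplat − PEEP) = 550.0 / (25.0 − 11) = 550.0/14.0 = 39.286 mL/cmH2O.
τ = R × C = 11.923 × 0.03929 L/cmH2O = 0.4685 s.
Fraction remaining at end-expiration = e^(−Te/τ) = e^(−0.95/0.4685) = 0.1316 → 13.16%.

13.2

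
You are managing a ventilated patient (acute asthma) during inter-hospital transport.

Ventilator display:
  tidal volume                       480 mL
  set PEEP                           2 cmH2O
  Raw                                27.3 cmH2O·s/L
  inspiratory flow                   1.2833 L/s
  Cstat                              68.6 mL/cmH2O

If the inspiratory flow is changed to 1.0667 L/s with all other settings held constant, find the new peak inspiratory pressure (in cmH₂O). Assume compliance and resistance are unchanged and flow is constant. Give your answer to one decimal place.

PIP = Vt/C + R·V̇ + PEEP (constant-flow equation of motion).
Only the resistive term changes: ΔPIP = R × ΔV̇ = 27.3 × (1.0667 − 1.2833) = 27.3 × -0.2166 = -5.913 cmH2O.
Original PIP = 480/68.6 + 27.3×1.2833 + 2 = 44.031 cmH2O; new PIP = 44.031 + (-5.913) = 38.118 cmH2O.

38.1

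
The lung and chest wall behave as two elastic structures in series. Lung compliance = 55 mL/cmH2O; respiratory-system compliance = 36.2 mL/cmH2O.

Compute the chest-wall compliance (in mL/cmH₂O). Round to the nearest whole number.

106

1/Ccw = 1/Crs − 1/CL.
1/Ccw = 1/36.2 − 1/55 = 0.009442.
Ccw = 105.91 mL/cmH2O.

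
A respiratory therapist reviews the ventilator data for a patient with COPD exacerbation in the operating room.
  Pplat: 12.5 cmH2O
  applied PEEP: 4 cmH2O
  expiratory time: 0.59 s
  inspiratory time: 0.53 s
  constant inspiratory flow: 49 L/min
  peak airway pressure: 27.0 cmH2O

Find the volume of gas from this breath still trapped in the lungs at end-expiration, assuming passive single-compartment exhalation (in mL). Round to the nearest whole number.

225

Flow: 49 L/min ÷ 60 = 0.8167 L/s.
Vt = flow × Ti = 0.8167 L/s × 0.53 s × 1000 mL/L = 432.85 mL.
R = (PIP − Pplat)/V̇ = (27.0 − 12.5) / 0.8167 = 14.5/0.8167 = 17.754 cmH2O·s/L.
C = Vt/(Pplat − PEEP) = 432.85 / (12.5 − 4) = 432.85/8.5 = 50.924 mL/cmH2O.
τ = R × C = 17.754 × 0.05092 L/cmH2O = 0.904 s.
Fraction remaining = e^(−Te/τ) = e^(−0.59/0.904) = 0.5207.
Trapped volume = 432.85 × 0.5207 = 225.38 mL.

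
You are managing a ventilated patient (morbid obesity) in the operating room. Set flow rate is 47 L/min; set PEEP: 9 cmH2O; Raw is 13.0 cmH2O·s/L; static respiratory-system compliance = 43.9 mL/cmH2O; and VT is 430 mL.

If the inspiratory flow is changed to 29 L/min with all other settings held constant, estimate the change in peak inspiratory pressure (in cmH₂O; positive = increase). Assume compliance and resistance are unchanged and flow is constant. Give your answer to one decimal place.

-3.9

Flow: 47 L/min ÷ 60 = 0.7833 L/s.
New flow: 29 L/min ÷ 60 = 0.4833 L/s.
PIP = Vt/C + R·V̇ + PEEP (constant-flow equation of motion).
Only the resistive term changes: ΔPIP = R × ΔV̇ = 13.0 × (0.4833 − 0.7833) = 13.0 × -0.3 = -3.9 cmH2O.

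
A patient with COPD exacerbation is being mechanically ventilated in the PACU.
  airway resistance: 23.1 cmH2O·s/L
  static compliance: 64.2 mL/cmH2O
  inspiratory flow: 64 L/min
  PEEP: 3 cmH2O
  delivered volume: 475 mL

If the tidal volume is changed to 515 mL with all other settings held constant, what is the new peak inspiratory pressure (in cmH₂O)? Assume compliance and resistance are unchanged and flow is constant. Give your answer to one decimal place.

35.7

Flow: 64 L/min ÷ 60 = 1.0667 L/s.
PIP = Vt/C + R·V̇ + PEEP (constant-flow equation of motion).
Only the elastic term changes: ΔPIP = ΔVt / C = (515 − 475) / 64.2 = 0.6231 cmH2O.
Original PIP = 475/64.2 + 23.1×1.0667 + 3 = 35.04 cmH2O; new PIP = 35.04 + (0.6231) = 35.663 cmH2O.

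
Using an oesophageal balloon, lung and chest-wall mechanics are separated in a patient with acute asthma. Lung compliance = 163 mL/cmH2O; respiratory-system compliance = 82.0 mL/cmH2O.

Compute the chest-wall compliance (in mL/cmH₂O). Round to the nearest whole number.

165

1/Ccw = 1/Crs − 1/CL.
1/Ccw = 1/82.0 − 1/163 = 0.00606.
Ccw = 165.02 mL/cmH2O.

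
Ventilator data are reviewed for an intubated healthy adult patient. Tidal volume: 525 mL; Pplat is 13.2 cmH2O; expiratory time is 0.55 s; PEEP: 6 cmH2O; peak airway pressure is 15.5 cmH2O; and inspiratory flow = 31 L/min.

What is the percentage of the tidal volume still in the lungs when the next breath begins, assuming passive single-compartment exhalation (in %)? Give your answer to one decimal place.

Flow: 31 L/min ÷ 60 = 0.5167 L/s.
R = (PIP − Pplat)/V̇ = (15.5 − 13.2) / 0.5167 = 2.3/0.5167 = 4.451 cmH2O·s/L.
C = Vt/(Pplat − PEEP) = 525.0 / (13.2 − 6) = 525.0/7.2 = 72.917 mL/cmH2O.
τ = R × C = 4.451 × 0.07292 L/cmH2O = 0.3246 s.
Fraction remaining at end-expiration = e^(−Te/τ) = e^(−0.55/0.3246) = 0.1837 → 18.37%.

18.4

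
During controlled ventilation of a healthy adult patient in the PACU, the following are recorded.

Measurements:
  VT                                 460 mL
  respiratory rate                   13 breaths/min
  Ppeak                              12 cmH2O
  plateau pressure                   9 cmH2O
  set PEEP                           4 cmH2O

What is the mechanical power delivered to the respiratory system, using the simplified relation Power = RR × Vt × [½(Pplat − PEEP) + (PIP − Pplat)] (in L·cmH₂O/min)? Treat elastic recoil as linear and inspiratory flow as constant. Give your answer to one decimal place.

Per-breath work = Vt × [½(Pplat−PEEP) + (PIP−Pplat)] = 0.460 × [0.5×5.0 + 3.0] = 0.460 × 5.5 = 2.53 L·cmH2O.
Power = 13 × 2.53 = 32.89 L·cmH2O/min.

32.9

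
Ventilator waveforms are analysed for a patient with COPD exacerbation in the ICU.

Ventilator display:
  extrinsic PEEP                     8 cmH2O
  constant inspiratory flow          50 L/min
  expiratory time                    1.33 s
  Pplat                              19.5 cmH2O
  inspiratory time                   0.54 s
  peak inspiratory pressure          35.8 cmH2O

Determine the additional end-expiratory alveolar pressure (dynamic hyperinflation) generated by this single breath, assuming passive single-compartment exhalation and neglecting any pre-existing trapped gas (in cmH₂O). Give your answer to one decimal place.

2.0

Flow: 50 L/min ÷ 60 = 0.8333 L/s.
Vt = flow × Ti = 0.8333 L/s × 0.54 s × 1000 mL/L = 449.98 mL.
R = (PIP − Pplat)/V̇ = (35.8 − 19.5) / 0.8333 = 16.3/0.8333 = 19.561 cmH2O·s/L.
C = Vt/(Pplat − PEEP) = 449.98 / (19.5 − 8) = 449.98/11.5 = 39.129 mL/cmH2O.
τ = R × C = 19.561 × 0.03913 L/cmH2O = 0.7654 s.
Fraction remaining = e^(−Te/τ) = e^(−1.33/0.7654) = 0.1759; trapped volume = 449.98 × 0.1759 = 79.151 mL.
Additional alveolar pressure from trapping ≈ V_trapped / C = 79.151 / 39.129 = 2.023 cmH2O.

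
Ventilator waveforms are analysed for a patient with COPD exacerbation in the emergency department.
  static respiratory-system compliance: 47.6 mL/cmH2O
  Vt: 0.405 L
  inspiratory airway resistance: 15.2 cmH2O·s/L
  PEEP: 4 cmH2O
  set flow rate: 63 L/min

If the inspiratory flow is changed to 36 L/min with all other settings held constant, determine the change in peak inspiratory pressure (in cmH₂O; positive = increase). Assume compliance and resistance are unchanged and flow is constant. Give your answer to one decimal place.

-6.8

Flow: 63 L/min ÷ 60 = 1.05 L/s.
New flow: 36 L/min ÷ 60 = 0.6 L/s.
PIP = Vt/C + R·V̇ + PEEP (constant-flow equation of motion).
Only the resistive term changes: ΔPIP = R × ΔV̇ = 15.2 × (0.6 − 1.05) = 15.2 × -0.45 = -6.84 cmH2O.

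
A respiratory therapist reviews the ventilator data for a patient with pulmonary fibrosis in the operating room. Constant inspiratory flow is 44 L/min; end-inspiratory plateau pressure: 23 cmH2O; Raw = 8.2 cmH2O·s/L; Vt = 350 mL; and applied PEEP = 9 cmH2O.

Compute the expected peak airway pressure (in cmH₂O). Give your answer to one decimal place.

29.0

Flow: 44 L/min ÷ 60 = 0.7333 L/s.
PIP = Pplat + Raw × flow = 23 + 8.2 × 0.7333 = 23 + 6.013 = 29.013 cmH2O.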